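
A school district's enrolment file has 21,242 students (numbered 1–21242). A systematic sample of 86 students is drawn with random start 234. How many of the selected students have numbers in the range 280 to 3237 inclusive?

12

k = 21242/86 = 247
First selection ≥ 280: 234 + ⌈(280−234)/247⌉·247 = 234 + 1×247 = 481
Last selection ≤ 3237: 234 + ⌊(3237−234)/247⌋·247 = 234 + 12×247 = 3198
Count = 12 − 1 + 1 = 12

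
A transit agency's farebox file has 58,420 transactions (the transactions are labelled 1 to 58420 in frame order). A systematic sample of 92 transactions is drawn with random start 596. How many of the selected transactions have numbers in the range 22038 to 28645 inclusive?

k = 58420/92 = 635
First selection ≥ 22038: 596 + ⌈(22038−596)/635⌉·635 = 596 + 34×635 = 22186
Last selection ≤ 28645: 596 + ⌊(28645−596)/635⌋·635 = 596 + 44×635 = 28536
Count = 44 − 34 + 1 = 11

11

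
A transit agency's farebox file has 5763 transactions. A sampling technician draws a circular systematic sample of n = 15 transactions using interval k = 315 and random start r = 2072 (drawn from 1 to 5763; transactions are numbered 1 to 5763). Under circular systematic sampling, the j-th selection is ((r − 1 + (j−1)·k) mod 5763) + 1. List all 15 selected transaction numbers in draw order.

2072, 2387, 2702, 3017, 3332, 3647, 3962, 4277, 4592, 4907, 5222, 5537, 89, 404, 719

Selection 1: 2072
Selection 2: 2072 + 315 = 2387
Selection 3: 2387 + 315 = 2702
Selection 4: 2702 + 315 = 3017
Selection 5: 3017 + 315 = 3332
Selection 6: 3332 + 315 = 3647
Selection 7: 3647 + 315 = 3962
Selection 8: 3962 + 315 = 4277
Selection 9: 4277 + 315 = 4592
Selection 10: 4592 + 315 = 4907
Selection 11: 4907 + 315 = 5222
Selection 12: 5222 + 315 = 5537
Selection 13: 5537 + 315 = 5852 → 5852 − 5763 = 89
Selection 14: 89 + 315 = 404
Selection 15: 404 + 315 = 719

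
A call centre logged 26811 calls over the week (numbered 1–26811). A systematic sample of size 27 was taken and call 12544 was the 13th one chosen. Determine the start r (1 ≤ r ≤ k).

628

k = 26811/27 = 993
r = 12544 − (13−1)×993 = 12544 − 11916 = 628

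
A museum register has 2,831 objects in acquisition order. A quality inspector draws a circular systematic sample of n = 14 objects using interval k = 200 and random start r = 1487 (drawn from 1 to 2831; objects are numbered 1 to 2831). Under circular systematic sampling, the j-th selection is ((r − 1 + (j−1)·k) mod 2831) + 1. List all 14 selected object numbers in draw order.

1487, 1687, 1887, 2087, 2287, 2487, 2687, 56, 256, 456, 656, 856, 1056, 1256

Selection 1: 1487
Selection 2: 1487 + 200 = 1687
Selection 3: 1687 + 200 = 1887
Selection 4: 1887 + 200 = 2087
Selection 5: 2087 + 200 = 2287
Selection 6: 2287 + 200 = 2487
Selection 7: 2487 + 200 = 2687
Selection 8: 2687 + 200 = 2887 → 2887 − 2831 = 56
Selection 9: 56 + 200 = 256
Selection 10: 256 + 200 = 456
Selection 11: 456 + 200 = 656
Selection 12: 656 + 200 = 856
Selection 13: 856 + 200 = 1056
Selection 14: 1056 + 200 = 1256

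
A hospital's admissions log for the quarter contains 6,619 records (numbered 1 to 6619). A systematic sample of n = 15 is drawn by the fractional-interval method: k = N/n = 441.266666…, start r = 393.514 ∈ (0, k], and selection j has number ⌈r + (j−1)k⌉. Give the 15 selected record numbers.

j=1: r + 0k = 393.514 → ⌈·⌉ = 394
j=2: r + 1k = 834.780666… → ⌈·⌉ = 835
j=3: r + 2k = 1276.047333… → ⌈·⌉ = 1277
j=4: r + 3k = 1717.314 → ⌈·⌉ = 1718
j=5: r + 4k = 2158.580666… → ⌈·⌉ = 2159
j=6: r + 5k = 2599.847333… → ⌈·⌉ = 2600
j=7: r + 6k = 3041.114 → ⌈·⌉ = 3042
j=8: r + 7k = 3482.380666… → ⌈·⌉ = 3483
j=9: r + 8k = 3923.647333… → ⌈·⌉ = 3924
j=10: r + 9k = 4364.914 → ⌈·⌉ = 4365
j=11: r + 10k = 4806.180666… → ⌈·⌉ = 4807
j=12: r + 11k = 5247.447333… → ⌈·⌉ = 5248
j=13: r + 12k = 5688.714 → ⌈·⌉ = 5689
j=14: r + 13k = 6129.980666… → ⌈·⌉ = 6130
j=15: r + 14k = 6571.247333… → ⌈·⌉ = 6572

394, 835, 1277, 1718, 2159, 2600, 3042, 3483, 3924, 4365, 4807, 5248, 5689, 6130, 6572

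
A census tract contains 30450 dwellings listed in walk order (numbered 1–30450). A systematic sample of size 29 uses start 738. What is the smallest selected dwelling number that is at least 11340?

k = 30450/29 = 1050
Steps past start: ⌈(11340 − 738)/1050⌉ = ⌈10602/1050⌉ = 11
Selected dwelling: 738 + 11×1050 = 12288

12288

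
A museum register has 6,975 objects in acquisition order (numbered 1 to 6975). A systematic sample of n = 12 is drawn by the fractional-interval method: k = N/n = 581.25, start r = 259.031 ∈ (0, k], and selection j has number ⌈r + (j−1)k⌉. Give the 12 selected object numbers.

260, 841, 1422, 2003, 2585, 3166, 3747, 4328, 4910, 5491, 6072, 6653

j=1: r + 0k = 259.031 → ⌈·⌉ = 260
j=2: r + 1k = 840.281 → ⌈·⌉ = 841
j=3: r + 2k = 1421.531 → ⌈·⌉ = 1422
j=4: r + 3k = 2002.781 → ⌈·⌉ = 2003
j=5: r + 4k = 2584.031 → ⌈·⌉ = 2585
j=6: r + 5k = 3165.281 → ⌈·⌉ = 3166
j=7: r + 6k = 3746.531 → ⌈·⌉ = 3747
j=8: r + 7k = 4327.781 → ⌈·⌉ = 4328
j=9: r + 8k = 4909.031 → ⌈·⌉ = 4910
j=10: r + 9k = 5490.281 → ⌈·⌉ = 5491
j=11: r + 10k = 6071.531 → ⌈·⌉ = 6072
j=12: r + 11k = 6652.781 → ⌈·⌉ = 6653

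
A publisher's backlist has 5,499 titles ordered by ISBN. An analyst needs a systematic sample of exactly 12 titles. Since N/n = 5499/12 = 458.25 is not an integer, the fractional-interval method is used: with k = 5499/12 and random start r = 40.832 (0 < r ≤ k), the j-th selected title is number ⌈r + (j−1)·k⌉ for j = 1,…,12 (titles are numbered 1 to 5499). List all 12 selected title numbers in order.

j=1: r + 0k = 40.832 → ⌈·⌉ = 41
j=2: r + 1k = 499.082 → ⌈·⌉ = 500
j=3: r + 2k = 957.332 → ⌈·⌉ = 958
j=4: r + 3k = 1415.582 → ⌈·⌉ = 1416
j=5: r + 4k = 1873.832 → ⌈·⌉ = 1874
j=6: r + 5k = 2332.082 → ⌈·⌉ = 2333
j=7: r + 6k = 2790.332 → ⌈·⌉ = 2791
j=8: r + 7k = 3248.582 → ⌈·⌉ = 3249
j=9: r + 8k = 3706.832 → ⌈·⌉ = 3707
j=10: r + 9k = 4165.082 → ⌈·⌉ = 4166
j=11: r + 10k = 4623.332 → ⌈·⌉ = 4624
j=12: r + 11k = 5081.582 → ⌈·⌉ = 5082

41, 500, 958, 1416, 1874, 2333, 2791, 3249, 3707, 4166, 4624, 5082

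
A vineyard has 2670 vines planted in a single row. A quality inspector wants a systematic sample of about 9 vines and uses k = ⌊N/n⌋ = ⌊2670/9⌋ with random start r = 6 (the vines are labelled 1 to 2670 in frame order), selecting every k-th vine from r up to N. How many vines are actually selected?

k = ⌊2670/9⌋ = 296
Achieved size = ⌊(2670 − 6)/296⌋ + 1 = ⌊2664/296⌋ + 1 = 9 + 1 = 10
(last selection: 6 + 9×296 = 2670 ≤ 2670; next would be 2966 > 2670)

10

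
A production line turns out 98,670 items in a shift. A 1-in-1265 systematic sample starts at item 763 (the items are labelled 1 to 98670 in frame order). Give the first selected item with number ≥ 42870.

43773

k = 1265
Steps past start: ⌈(42870 − 763)/1265⌉ = ⌈42107/1265⌉ = 34
Selected item: 763 + 34×1265 = 43773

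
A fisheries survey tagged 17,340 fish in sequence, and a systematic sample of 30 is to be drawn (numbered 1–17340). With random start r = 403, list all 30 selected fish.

403, 981, 1559, 2137, 2715, 3293, 3871, 4449, 5027, 5605, 6183, 6761, 7339, 7917, 8495, 9073, 9651, 10229, 10807, 11385, 11963, 12541, 13119, 13697, 14275, 14853, 15431, 16009, 16587, 17165

k = N/n = 17340/30 = 578
fish 1: 403
fish 2: 403 + 578 = 981
fish 3: 981 + 578 = 1559
fish 4: 1559 + 578 = 2137
fish 5: 2137 + 578 = 2715
fish 6: 2715 + 578 = 3293
fish 7: 3293 + 578 = 3871
fish 8: 3871 + 578 = 4449
fish 9: 4449 + 578 = 5027
fish 10: 5027 + 578 = 5605
fish 11: 5605 + 578 = 6183
fish 12: 6183 + 578 = 6761
fish 13: 6761 + 578 = 7339
fish 14: 7339 + 578 = 7917
fish 15: 7917 + 578 = 8495
fish 16: 8495 + 578 = 9073
fish 17: 9073 + 578 = 9651
fish 18: 9651 + 578 = 10229
fish 19: 10229 + 578 = 10807
fish 20: 10807 + 578 = 11385
fish 21: 11385 + 578 = 11963
fish 22: 11963 + 578 = 12541
fish 23: 12541 + 578 = 13119
fish 24: 13119 + 578 = 13697
fish 25: 13697 + 578 = 14275
fish 26: 14275 + 578 = 14853
fish 27: 14853 + 578 = 15431
fish 28: 15431 + 578 = 16009
fish 29: 16009 + 578 = 16587
fish 30: 16587 + 578 = 17165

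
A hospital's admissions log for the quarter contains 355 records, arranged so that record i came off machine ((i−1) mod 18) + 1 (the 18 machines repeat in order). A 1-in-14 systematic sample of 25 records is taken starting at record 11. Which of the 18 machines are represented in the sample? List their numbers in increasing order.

Consecutive selections differ by k = 14, so their machine numbers differ by 14 mod 18 = 14.
gcd(14, 18) = 2, so the sample visits 18/2 = 9 distinct residues mod 18.
Start 11 is machine 11; the machines hit are 1, 3, 5, 7, 9, 11, 13, 15, 17.

1, 3, 5, 7, 9, 11, 13, 15, 17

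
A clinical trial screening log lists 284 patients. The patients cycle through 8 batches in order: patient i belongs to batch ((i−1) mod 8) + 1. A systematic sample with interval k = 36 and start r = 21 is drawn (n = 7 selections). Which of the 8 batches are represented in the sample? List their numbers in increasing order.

1, 5

Consecutive selections differ by k = 36, so their batch numbers differ by 36 mod 8 = 4.
gcd(36, 8) = 4, so the sample visits 8/4 = 2 distinct residues mod 8.
Start 21 is batch 5; the batches hit are 1, 5.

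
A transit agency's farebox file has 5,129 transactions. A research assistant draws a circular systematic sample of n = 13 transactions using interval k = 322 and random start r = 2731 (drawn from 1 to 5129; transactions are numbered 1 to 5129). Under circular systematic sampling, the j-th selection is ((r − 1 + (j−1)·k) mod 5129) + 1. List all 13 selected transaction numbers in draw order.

Selection 1: 2731
Selection 2: 2731 + 322 = 3053
Selection 3: 3053 + 322 = 3375
Selection 4: 3375 + 322 = 3697
Selection 5: 3697 + 322 = 4019
Selection 6: 4019 + 322 = 4341
Selection 7: 4341 + 322 = 4663
Selection 8: 4663 + 322 = 4985
Selection 9: 4985 + 322 = 5307 → 5307 − 5129 = 178
Selection 10: 178 + 322 = 500
Selection 11: 500 + 322 = 822
Selection 12: 822 + 322 = 1144
Selection 13: 1144 + 322 = 1466

2731, 3053, 3375, 3697, 4019, 4341, 4663, 4985, 178, 500, 822, 1144, 1466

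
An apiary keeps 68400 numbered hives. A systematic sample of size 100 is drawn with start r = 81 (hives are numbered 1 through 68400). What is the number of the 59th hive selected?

k = 68400/100 = 684
59th selection = r + (59−1)·k = 81 + 58×684 = 81 + 39672 = 39753

39753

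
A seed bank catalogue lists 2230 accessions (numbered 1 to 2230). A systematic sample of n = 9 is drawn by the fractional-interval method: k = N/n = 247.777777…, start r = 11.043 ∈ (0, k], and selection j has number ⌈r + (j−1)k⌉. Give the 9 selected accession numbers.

j=1: r + 0k = 11.043 → ⌈·⌉ = 12
j=2: r + 1k = 258.820777… → ⌈·⌉ = 259
j=3: r + 2k = 506.598555… → ⌈·⌉ = 507
j=4: r + 3k = 754.376333… → ⌈·⌉ = 755
j=5: r + 4k = 1002.154111… → ⌈·⌉ = 1003
j=6: r + 5k = 1249.931888… → ⌈·⌉ = 1250
j=7: r + 6k = 1497.709666… → ⌈·⌉ = 1498
j=8: r + 7k = 1745.487444… → ⌈·⌉ = 1746
j=9: r + 8k = 1993.265222… → ⌈·⌉ = 1994

12, 259, 507, 755, 1003, 1250, 1498, 1746, 1994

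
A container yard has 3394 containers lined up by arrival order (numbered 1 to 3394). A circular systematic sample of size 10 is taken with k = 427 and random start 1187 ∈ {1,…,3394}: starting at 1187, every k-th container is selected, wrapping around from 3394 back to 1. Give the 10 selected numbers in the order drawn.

Selection 1: 1187
Selection 2: 1187 + 427 = 1614
Selection 3: 1614 + 427 = 2041
Selection 4: 2041 + 427 = 2468
Selection 5: 2468 + 427 = 2895
Selection 6: 2895 + 427 = 3322
Selection 7: 3322 + 427 = 3749 → 3749 − 3394 = 355
Selection 8: 355 + 427 = 782
Selection 9: 782 + 427 = 1209
Selection 10: 1209 + 427 = 1636

1187, 1614, 2041, 2468, 2895, 3322, 355, 782, 1209, 1636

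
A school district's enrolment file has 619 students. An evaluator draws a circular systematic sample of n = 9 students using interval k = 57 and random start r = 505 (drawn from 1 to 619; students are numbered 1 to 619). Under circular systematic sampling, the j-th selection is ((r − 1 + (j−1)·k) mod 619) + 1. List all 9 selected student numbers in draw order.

Selection 1: 505
Selection 2: 505 + 57 = 562
Selection 3: 562 + 57 = 619
Selection 4: 619 + 57 = 676 → 676 − 619 = 57
Selection 5: 57 + 57 = 114
Selection 6: 114 + 57 = 171
Selection 7: 171 + 57 = 228
Selection 8: 228 + 57 = 285
Selection 9: 285 + 57 = 342

505, 562, 619, 57, 114, 171, 228, 285, 342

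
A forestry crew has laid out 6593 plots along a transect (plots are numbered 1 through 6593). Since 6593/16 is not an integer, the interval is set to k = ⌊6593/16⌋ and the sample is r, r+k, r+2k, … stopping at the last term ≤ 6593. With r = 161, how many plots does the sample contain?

k = ⌊6593/16⌋ = 412
Achieved size = ⌊(6593 − 161)/412⌋ + 1 = ⌊6432/412⌋ + 1 = 15 + 1 = 16
(last selection: 161 + 15×412 = 6341 ≤ 6593; next would be 6753 > 6593)

16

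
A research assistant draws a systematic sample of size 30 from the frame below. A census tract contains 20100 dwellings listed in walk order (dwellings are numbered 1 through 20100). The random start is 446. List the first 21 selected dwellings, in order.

k = N/n = 20100/30 = 670
dwelling 1: 446
dwelling 2: 446 + 670 = 1116
dwelling 3: 1116 + 670 = 1786
dwelling 4: 1786 + 670 = 2456
dwelling 5: 2456 + 670 = 3126
dwelling 6: 3126 + 670 = 3796
dwelling 7: 3796 + 670 = 4466
dwelling 8: 4466 + 670 = 5136
dwelling 9: 5136 + 670 = 5806
dwelling 10: 5806 + 670 = 6476
dwelling 11: 6476 + 670 = 7146
dwelling 12: 7146 + 670 = 7816
dwelling 13: 7816 + 670 = 8486
dwelling 14: 8486 + 670 = 9156
dwelling 15: 9156 + 670 = 9826
dwelling 16: 9826 + 670 = 10496
dwelling 17: 10496 + 670 = 11166
dwelling 18: 11166 + 670 = 11836
dwelling 19: 11836 + 670 = 12506
dwelling 20: 12506 + 670 = 13176
dwelling 21: 13176 + 670 = 13846

446, 1116, 1786, 2456, 3126, 3796, 4466, 5136, 5806, 6476, 7146, 7816, 8486, 9156, 9826, 10496, 11166, 11836, 12506, 13176, 13846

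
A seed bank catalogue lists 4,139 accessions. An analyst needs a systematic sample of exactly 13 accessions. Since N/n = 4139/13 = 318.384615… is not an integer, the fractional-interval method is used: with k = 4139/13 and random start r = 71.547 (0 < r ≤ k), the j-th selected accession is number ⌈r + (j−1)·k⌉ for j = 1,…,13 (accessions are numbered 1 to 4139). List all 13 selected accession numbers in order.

j=1: r + 0k = 71.547 → ⌈·⌉ = 72
j=2: r + 1k = 389.931615… → ⌈·⌉ = 390
j=3: r + 2k = 708.316230… → ⌈·⌉ = 709
j=4: r + 3k = 1026.700846… → ⌈·⌉ = 1027
j=5: r + 4k = 1345.085461… → ⌈·⌉ = 1346
j=6: r + 5k = 1663.470076… → ⌈·⌉ = 1664
j=7: r + 6k = 1981.854692… → ⌈·⌉ = 1982
j=8: r + 7k = 2300.239307… → ⌈·⌉ = 2301
j=9: r + 8k = 2618.623923… → ⌈·⌉ = 2619
j=10: r + 9k = 2937.008538… → ⌈·⌉ = 2938
j=11: r + 10k = 3255.393153… → ⌈·⌉ = 3256
j=12: r + 11k = 3573.777769… → ⌈·⌉ = 3574
j=13: r + 12k = 3892.162384… → ⌈·⌉ = 3893

72, 390, 709, 1027, 1346, 1664, 1982, 2301, 2619, 2938, 3256, 3574, 3893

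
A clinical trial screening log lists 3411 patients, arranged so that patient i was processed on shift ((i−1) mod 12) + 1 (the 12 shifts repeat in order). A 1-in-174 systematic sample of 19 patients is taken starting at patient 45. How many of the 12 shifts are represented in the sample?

Consecutive selections differ by k = 174, so their shift numbers differ by 174 mod 12 = 6.
gcd(174, 12) = 6, so the sample visits 12/6 = 2 distinct residues mod 12.
Start 45 is shift 9; the shifts hit are 3, 9.

2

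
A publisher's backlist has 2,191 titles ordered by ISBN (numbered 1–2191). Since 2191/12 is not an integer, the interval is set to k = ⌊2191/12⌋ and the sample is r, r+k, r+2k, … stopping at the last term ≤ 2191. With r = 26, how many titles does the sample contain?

k = ⌊2191/12⌋ = 182
Achieved size = ⌊(2191 − 26)/182⌋ + 1 = ⌊2165/182⌋ + 1 = 11 + 1 = 12
(last selection: 26 + 11×182 = 2028 ≤ 2191; next would be 2210 > 2191)

12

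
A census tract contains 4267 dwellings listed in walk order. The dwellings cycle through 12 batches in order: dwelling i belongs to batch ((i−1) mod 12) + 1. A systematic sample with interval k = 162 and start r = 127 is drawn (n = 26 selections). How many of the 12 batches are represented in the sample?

Consecutive selections differ by k = 162, so their batch numbers differ by 162 mod 12 = 6.
gcd(162, 12) = 6, so the sample visits 12/6 = 2 distinct residues mod 12.
Start 127 is batch 7; the batches hit are 1, 7.

2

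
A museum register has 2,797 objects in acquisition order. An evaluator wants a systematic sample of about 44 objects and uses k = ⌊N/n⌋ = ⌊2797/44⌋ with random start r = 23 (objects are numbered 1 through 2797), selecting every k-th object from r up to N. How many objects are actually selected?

45

k = ⌊2797/44⌋ = 63
Achieved size = ⌊(2797 − 23)/63⌋ + 1 = ⌊2774/63⌋ + 1 = 44 + 1 = 45
(last selection: 23 + 44×63 = 2795 ≤ 2797; next would be 2858 > 2797)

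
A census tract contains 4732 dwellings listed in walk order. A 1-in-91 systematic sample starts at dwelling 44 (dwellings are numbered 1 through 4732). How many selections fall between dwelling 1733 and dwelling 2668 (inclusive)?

k = 91
First selection ≥ 1733: 44 + ⌈(1733−44)/91⌉·91 = 44 + 19×91 = 1773
Last selection ≤ 2668: 44 + ⌊(2668−44)/91⌋·91 = 44 + 28×91 = 2592
Count = 28 − 19 + 1 = 10

10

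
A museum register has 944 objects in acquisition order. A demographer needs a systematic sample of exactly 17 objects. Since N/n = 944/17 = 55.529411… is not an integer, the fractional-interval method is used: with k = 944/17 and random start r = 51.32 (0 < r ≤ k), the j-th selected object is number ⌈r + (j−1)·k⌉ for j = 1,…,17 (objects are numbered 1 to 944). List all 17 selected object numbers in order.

j=1: r + 0k = 51.32 → ⌈·⌉ = 52
j=2: r + 1k = 106.849411… → ⌈·⌉ = 107
j=3: r + 2k = 162.378823… → ⌈·⌉ = 163
j=4: r + 3k = 217.908235… → ⌈·⌉ = 218
j=5: r + 4k = 273.437647… → ⌈·⌉ = 274
j=6: r + 5k = 328.967058… → ⌈·⌉ = 329
j=7: r + 6k = 384.496470… → ⌈·⌉ = 385
j=8: r + 7k = 440.025882… → ⌈·⌉ = 441
j=9: r + 8k = 495.555294… → ⌈·⌉ = 496
j=10: r + 9k = 551.084705… → ⌈·⌉ = 552
j=11: r + 10k = 606.614117… → ⌈·⌉ = 607
j=12: r + 11k = 662.143529… → ⌈·⌉ = 663
j=13: r + 12k = 717.672941… → ⌈·⌉ = 718
j=14: r + 13k = 773.202352… → ⌈·⌉ = 774
j=15: r + 14k = 828.731764… → ⌈·⌉ = 829
j=16: r + 15k = 884.261176… → ⌈·⌉ = 885
j=17: r + 16k = 939.790588… → ⌈·⌉ = 940

52, 107, 163, 218, 274, 329, 385, 441, 496, 552, 607, 663, 718, 774, 829, 885, 940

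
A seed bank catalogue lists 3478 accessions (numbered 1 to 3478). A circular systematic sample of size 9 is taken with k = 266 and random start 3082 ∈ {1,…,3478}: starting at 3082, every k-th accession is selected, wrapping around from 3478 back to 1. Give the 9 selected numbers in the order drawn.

Selection 1: 3082
Selection 2: 3082 + 266 = 3348
Selection 3: 3348 + 266 = 3614 → 3614 − 3478 = 136
Selection 4: 136 + 266 = 402
Selection 5: 402 + 266 = 668
Selection 6: 668 + 266 = 934
Selection 7: 934 + 266 = 1200
Selection 8: 1200 + 266 = 1466
Selection 9: 1466 + 266 = 1732

3082, 3348, 136, 402, 668, 934, 1200, 1466, 1732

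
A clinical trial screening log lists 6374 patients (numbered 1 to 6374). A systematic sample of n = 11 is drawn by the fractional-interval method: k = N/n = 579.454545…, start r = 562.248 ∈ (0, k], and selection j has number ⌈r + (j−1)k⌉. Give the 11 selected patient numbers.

j=1: r + 0k = 562.248 → ⌈·⌉ = 563
j=2: r + 1k = 1141.702545… → ⌈·⌉ = 1142
j=3: r + 2k = 1721.157090… → ⌈·⌉ = 1722
j=4: r + 3k = 2300.611636… → ⌈·⌉ = 2301
j=5: r + 4k = 2880.066181… → ⌈·⌉ = 2881
j=6: r + 5k = 3459.520727… → ⌈·⌉ = 3460
j=7: r + 6k = 4038.975272… → ⌈·⌉ = 4039
j=8: r + 7k = 4618.429818… → ⌈·⌉ = 4619
j=9: r + 8k = 5197.884363… → ⌈·⌉ = 5198
j=10: r + 9k = 5777.338909… → ⌈·⌉ = 5778
j=11: r + 10k = 6356.793454… → ⌈·⌉ = 6357

563, 1142, 1722, 2301, 2881, 3460, 4039, 4619, 5198, 5778, 6357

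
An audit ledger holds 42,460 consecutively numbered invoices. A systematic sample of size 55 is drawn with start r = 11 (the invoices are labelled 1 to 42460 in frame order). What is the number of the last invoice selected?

k = 42460/55 = 772
55th selection = r + (55−1)·k = 11 + 54×772 = 11 + 41688 = 41699

41699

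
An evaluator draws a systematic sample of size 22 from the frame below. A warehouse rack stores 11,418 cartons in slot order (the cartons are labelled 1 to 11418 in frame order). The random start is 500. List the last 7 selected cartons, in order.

k = N/n = 11418/22 = 519
16th selection = 500 + 15×519 = 8285
17th: 8285 + 519 = 8804
18th: 8804 + 519 = 9323
19th: 9323 + 519 = 9842
20th: 9842 + 519 = 10361
21st: 10361 + 519 = 10880
22nd: 10880 + 519 = 11399

8285, 8804, 9323, 9842, 10361, 10880, 11399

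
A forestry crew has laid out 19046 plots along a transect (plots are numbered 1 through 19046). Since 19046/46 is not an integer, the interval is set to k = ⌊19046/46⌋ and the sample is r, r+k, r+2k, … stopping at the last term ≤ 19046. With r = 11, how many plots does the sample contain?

46

k = ⌊19046/46⌋ = 414
Achieved size = ⌊(19046 − 11)/414⌋ + 1 = ⌊19035/414⌋ + 1 = 45 + 1 = 46
(last selection: 11 + 45×414 = 18641 ≤ 19046; next would be 19055 > 19046)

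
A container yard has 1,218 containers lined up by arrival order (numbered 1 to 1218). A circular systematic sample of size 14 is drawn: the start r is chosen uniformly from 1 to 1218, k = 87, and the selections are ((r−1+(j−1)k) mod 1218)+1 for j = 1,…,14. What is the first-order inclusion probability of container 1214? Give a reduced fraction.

For each position j, as r ranges over 1…1218 the j-th selection hits every container exactly once, so container 1214 is selected for exactly 14 of the 1218 starts.
Inclusion probability = 14/1218 = 1/87.

1/87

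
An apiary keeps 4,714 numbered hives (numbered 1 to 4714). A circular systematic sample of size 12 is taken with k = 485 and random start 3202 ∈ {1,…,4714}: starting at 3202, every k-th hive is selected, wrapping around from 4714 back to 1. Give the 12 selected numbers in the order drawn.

Selection 1: 3202
Selection 2: 3202 + 485 = 3687
Selection 3: 3687 + 485 = 4172
Selection 4: 4172 + 485 = 4657
Selection 5: 4657 + 485 = 5142 → 5142 − 4714 = 428
Selection 6: 428 + 485 = 913
Selection 7: 913 + 485 = 1398
Selection 8: 1398 + 485 = 1883
Selection 9: 1883 + 485 = 2368
Selection 10: 2368 + 485 = 2853
Selection 11: 2853 + 485 = 3338
Selection 12: 3338 + 485 = 3823

3202, 3687, 4172, 4657, 428, 913, 1398, 1883, 2368, 2853, 3338, 3823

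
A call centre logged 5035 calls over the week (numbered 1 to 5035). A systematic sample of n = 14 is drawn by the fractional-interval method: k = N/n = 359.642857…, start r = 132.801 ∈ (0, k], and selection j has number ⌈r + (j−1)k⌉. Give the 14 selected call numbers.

133, 493, 853, 1212, 1572, 1932, 2291, 2651, 3010, 3370, 3730, 4089, 4449, 4809

j=1: r + 0k = 132.801 → ⌈·⌉ = 133
j=2: r + 1k = 492.443857… → ⌈·⌉ = 493
j=3: r + 2k = 852.086714… → ⌈·⌉ = 853
j=4: r + 3k = 1211.729571… → ⌈·⌉ = 1212
j=5: r + 4k = 1571.372428… → ⌈·⌉ = 1572
j=6: r + 5k = 1931.015285… → ⌈·⌉ = 1932
j=7: r + 6k = 2290.658142… → ⌈·⌉ = 2291
j=8: r + 7k = 2650.301 → ⌈·⌉ = 2651
j=9: r + 8k = 3009.943857… → ⌈·⌉ = 3010
j=10: r + 9k = 3369.586714… → ⌈·⌉ = 3370
j=11: r + 10k = 3729.229571… → ⌈·⌉ = 3730
j=12: r + 11k = 4088.872428… → ⌈·⌉ = 4089
j=13: r + 12k = 4448.515285… → ⌈·⌉ = 4449
j=14: r + 13k = 4808.158142… → ⌈·⌉ = 4809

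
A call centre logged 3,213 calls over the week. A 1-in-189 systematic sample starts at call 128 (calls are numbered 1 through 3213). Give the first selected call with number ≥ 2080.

2207

k = 189
Steps past start: ⌈(2080 − 128)/189⌉ = ⌈1952/189⌉ = 11
Selected call: 128 + 11×189 = 2207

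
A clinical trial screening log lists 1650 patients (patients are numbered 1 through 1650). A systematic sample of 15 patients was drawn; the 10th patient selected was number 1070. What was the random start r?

k = 1650/15 = 110
r = 1070 − (10−1)×110 = 1070 − 990 = 80

80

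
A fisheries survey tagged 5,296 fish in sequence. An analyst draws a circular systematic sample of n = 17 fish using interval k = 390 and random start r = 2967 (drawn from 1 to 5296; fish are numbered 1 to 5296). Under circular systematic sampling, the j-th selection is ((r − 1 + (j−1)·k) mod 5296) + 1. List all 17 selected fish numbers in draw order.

2967, 3357, 3747, 4137, 4527, 4917, 11, 401, 791, 1181, 1571, 1961, 2351, 2741, 3131, 3521, 3911

Selection 1: 2967
Selection 2: 2967 + 390 = 3357
Selection 3: 3357 + 390 = 3747
Selection 4: 3747 + 390 = 4137
Selection 5: 4137 + 390 = 4527
Selection 6: 4527 + 390 = 4917
Selection 7: 4917 + 390 = 5307 → 5307 − 5296 = 11
Selection 8: 11 + 390 = 401
Selection 9: 401 + 390 = 791
Selection 10: 791 + 390 = 1181
Selection 11: 1181 + 390 = 1571
Selection 12: 1571 + 390 = 1961
Selection 13: 1961 + 390 = 2351
Selection 14: 2351 + 390 = 2741
Selection 15: 2741 + 390 = 3131
Selection 16: 3131 + 390 = 3521
Selection 17: 3521 + 390 = 3911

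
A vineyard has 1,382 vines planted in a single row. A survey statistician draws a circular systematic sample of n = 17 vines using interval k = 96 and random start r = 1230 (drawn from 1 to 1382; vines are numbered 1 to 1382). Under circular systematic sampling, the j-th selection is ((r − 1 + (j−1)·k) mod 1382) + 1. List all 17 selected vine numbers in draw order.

Selection 1: 1230
Selection 2: 1230 + 96 = 1326
Selection 3: 1326 + 96 = 1422 → 1422 − 1382 = 40
Selection 4: 40 + 96 = 136
Selection 5: 136 + 96 = 232
Selection 6: 232 + 96 = 328
Selection 7: 328 + 96 = 424
Selection 8: 424 + 96 = 520
Selection 9: 520 + 96 = 616
Selection 10: 616 + 96 = 712
Selection 11: 712 + 96 = 808
Selection 12: 808 + 96 = 904
Selection 13: 904 + 96 = 1000
Selection 14: 1000 + 96 = 1096
Selection 15: 1096 + 96 = 1192
Selection 16: 1192 + 96 = 1288
Selection 17: 1288 + 96 = 1384 → 1384 − 1382 = 2

1230, 1326, 40, 136, 232, 328, 424, 520, 616, 712, 808, 904, 1000, 1096, 1192, 1288, 2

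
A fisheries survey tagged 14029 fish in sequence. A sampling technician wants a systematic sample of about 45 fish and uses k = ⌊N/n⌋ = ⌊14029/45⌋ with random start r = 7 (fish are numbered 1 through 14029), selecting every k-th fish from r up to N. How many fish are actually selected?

k = ⌊14029/45⌋ = 311
Achieved size = ⌊(14029 − 7)/311⌋ + 1 = ⌊14022/311⌋ + 1 = 45 + 1 = 46
(last selection: 7 + 45×311 = 14002 ≤ 14029; next would be 14313 > 14029)

46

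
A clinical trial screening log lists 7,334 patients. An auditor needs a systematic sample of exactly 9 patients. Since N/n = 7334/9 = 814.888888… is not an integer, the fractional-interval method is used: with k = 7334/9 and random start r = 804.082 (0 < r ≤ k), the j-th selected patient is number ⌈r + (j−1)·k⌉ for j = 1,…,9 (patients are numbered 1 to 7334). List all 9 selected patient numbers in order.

805, 1619, 2434, 3249, 4064, 4879, 5694, 6509, 7324

j=1: r + 0k = 804.082 → ⌈·⌉ = 805
j=2: r + 1k = 1618.970888… → ⌈·⌉ = 1619
j=3: r + 2k = 2433.859777… → ⌈·⌉ = 2434
j=4: r + 3k = 3248.748666… → ⌈·⌉ = 3249
j=5: r + 4k = 4063.637555… → ⌈·⌉ = 4064
j=6: r + 5k = 4878.526444… → ⌈·⌉ = 4879
j=7: r + 6k = 5693.415333… → ⌈·⌉ = 5694
j=8: r + 7k = 6508.304222… → ⌈·⌉ = 6509
j=9: r + 8k = 7323.193111… → ⌈·⌉ = 7324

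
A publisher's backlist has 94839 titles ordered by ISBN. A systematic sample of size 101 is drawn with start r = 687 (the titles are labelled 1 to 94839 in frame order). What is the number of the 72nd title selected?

k = 94839/101 = 939
72nd selection = r + (72−1)·k = 687 + 71×939 = 687 + 66669 = 67356

67356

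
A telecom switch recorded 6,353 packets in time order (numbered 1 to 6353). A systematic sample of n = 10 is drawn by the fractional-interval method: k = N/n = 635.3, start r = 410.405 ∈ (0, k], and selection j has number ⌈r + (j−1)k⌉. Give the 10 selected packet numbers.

411, 1046, 1682, 2317, 2952, 3587, 4223, 4858, 5493, 6129

j=1: r + 0k = 410.405 → ⌈·⌉ = 411
j=2: r + 1k = 1045.705 → ⌈·⌉ = 1046
j=3: r + 2k = 1681.005 → ⌈·⌉ = 1682
j=4: r + 3k = 2316.305 → ⌈·⌉ = 2317
j=5: r + 4k = 2951.605 → ⌈·⌉ = 2952
j=6: r + 5k = 3586.905 → ⌈·⌉ = 3587
j=7: r + 6k = 4222.205 → ⌈·⌉ = 4223
j=8: r + 7k = 4857.505 → ⌈·⌉ = 4858
j=9: r + 8k = 5492.805 → ⌈·⌉ = 5493
j=10: r + 9k = 6128.105 → ⌈·⌉ = 6129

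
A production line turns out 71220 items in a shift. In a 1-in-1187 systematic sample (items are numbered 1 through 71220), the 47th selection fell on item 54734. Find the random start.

k = 1187
r = 54734 − (47−1)×1187 = 54734 − 54602 = 132

132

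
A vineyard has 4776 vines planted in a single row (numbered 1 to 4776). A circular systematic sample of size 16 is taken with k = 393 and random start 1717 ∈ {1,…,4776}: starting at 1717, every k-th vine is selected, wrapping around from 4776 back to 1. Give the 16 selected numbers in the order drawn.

Selection 1: 1717
Selection 2: 1717 + 393 = 2110
Selection 3: 2110 + 393 = 2503
Selection 4: 2503 + 393 = 2896
Selection 5: 2896 + 393 = 3289
Selection 6: 3289 + 393 = 3682
Selection 7: 3682 + 393 = 4075
Selection 8: 4075 + 393 = 4468
Selection 9: 4468 + 393 = 4861 → 4861 − 4776 = 85
Selection 10: 85 + 393 = 478
Selection 11: 478 + 393 = 871
Selection 12: 871 + 393 = 1264
Selection 13: 1264 + 393 = 1657
Selection 14: 1657 + 393 = 2050
Selection 15: 2050 + 393 = 2443
Selection 16: 2443 + 393 = 2836

1717, 2110, 2503, 2896, 3289, 3682, 4075, 4468, 85, 478, 871, 1264, 1657, 2050, 2443, 2836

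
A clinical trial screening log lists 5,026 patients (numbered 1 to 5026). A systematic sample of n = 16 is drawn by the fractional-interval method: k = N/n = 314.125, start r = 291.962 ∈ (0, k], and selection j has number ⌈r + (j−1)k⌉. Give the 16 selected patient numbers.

292, 607, 921, 1235, 1549, 1863, 2177, 2491, 2805, 3120, 3434, 3748, 4062, 4376, 4690, 5004

j=1: r + 0k = 291.962 → ⌈·⌉ = 292
j=2: r + 1k = 606.087 → ⌈·⌉ = 607
j=3: r + 2k = 920.212 → ⌈·⌉ = 921
j=4: r + 3k = 1234.337 → ⌈·⌉ = 1235
j=5: r + 4k = 1548.462 → ⌈·⌉ = 1549
j=6: r + 5k = 1862.587 → ⌈·⌉ = 1863
j=7: r + 6k = 2176.712 → ⌈·⌉ = 2177
j=8: r + 7k = 2490.837 → ⌈·⌉ = 2491
j=9: r + 8k = 2804.962 → ⌈·⌉ = 2805
j=10: r + 9k = 3119.087 → ⌈·⌉ = 3120
j=11: r + 10k = 3433.212 → ⌈·⌉ = 3434
j=12: r + 11k = 3747.337 → ⌈·⌉ = 3748
j=13: r + 12k = 4061.462 → ⌈·⌉ = 4062
j=14: r + 13k = 4375.587 → ⌈·⌉ = 4376
j=15: r + 14k = 4689.712 → ⌈·⌉ = 4690
j=16: r + 15k = 5003.837 → ⌈·⌉ = 5004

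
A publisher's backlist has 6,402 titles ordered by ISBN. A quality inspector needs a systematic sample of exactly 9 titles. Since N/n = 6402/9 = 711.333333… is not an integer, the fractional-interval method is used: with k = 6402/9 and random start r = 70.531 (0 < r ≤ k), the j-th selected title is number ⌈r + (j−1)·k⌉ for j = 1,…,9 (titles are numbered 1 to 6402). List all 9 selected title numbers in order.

j=1: r + 0k = 70.531 → ⌈·⌉ = 71
j=2: r + 1k = 781.864333… → ⌈·⌉ = 782
j=3: r + 2k = 1493.197666… → ⌈·⌉ = 1494
j=4: r + 3k = 2204.531 → ⌈·⌉ = 2205
j=5: r + 4k = 2915.864333… → ⌈·⌉ = 2916
j=6: r + 5k = 3627.197666… → ⌈·⌉ = 3628
j=7: r + 6k = 4338.531 → ⌈·⌉ = 4339
j=8: r + 7k = 5049.864333… → ⌈·⌉ = 5050
j=9: r + 8k = 5761.197666… → ⌈·⌉ = 5762

71, 782, 1494, 2205, 2916, 3628, 4339, 5050, 5762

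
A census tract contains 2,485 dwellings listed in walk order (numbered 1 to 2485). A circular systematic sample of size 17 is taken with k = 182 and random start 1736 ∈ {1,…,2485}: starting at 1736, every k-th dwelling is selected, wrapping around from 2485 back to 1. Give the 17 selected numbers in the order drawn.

Selection 1: 1736
Selection 2: 1736 + 182 = 1918
Selection 3: 1918 + 182 = 2100
Selection 4: 2100 + 182 = 2282
Selection 5: 2282 + 182 = 2464
Selection 6: 2464 + 182 = 2646 → 2646 − 2485 = 161
Selection 7: 161 + 182 = 343
Selection 8: 343 + 182 = 525
Selection 9: 525 + 182 = 707
Selection 10: 707 + 182 = 889
Selection 11: 889 + 182 = 1071
Selection 12: 1071 + 182 = 1253
Selection 13: 1253 + 182 = 1435
Selection 14: 1435 + 182 = 1617
Selection 15: 1617 + 182 = 1799
Selection 16: 1799 + 182 = 1981
Selection 17: 1981 + 182 = 2163

1736, 1918, 2100, 2282, 2464, 161, 343, 525, 707, 889, 1071, 1253, 1435, 1617, 1799, 1981, 2163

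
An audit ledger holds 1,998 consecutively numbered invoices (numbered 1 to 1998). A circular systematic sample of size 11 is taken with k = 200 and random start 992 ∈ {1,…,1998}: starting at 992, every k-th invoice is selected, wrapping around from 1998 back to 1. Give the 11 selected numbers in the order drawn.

992, 1192, 1392, 1592, 1792, 1992, 194, 394, 594, 794, 994

Selection 1: 992
Selection 2: 992 + 200 = 1192
Selection 3: 1192 + 200 = 1392
Selection 4: 1392 + 200 = 1592
Selection 5: 1592 + 200 = 1792
Selection 6: 1792 + 200 = 1992
Selection 7: 1992 + 200 = 2192 → 2192 − 1998 = 194
Selection 8: 194 + 200 = 394
Selection 9: 394 + 200 = 594
Selection 10: 594 + 200 = 794
Selection 11: 794 + 200 = 994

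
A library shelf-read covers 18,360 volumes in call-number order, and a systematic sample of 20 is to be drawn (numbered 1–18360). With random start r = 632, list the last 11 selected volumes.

8894, 9812, 10730, 11648, 12566, 13484, 14402, 15320, 16238, 17156, 18074

k = N/n = 18360/20 = 918
10th selection = 632 + 9×918 = 8894
11th: 8894 + 918 = 9812
12th: 9812 + 918 = 10730
13th: 10730 + 918 = 11648
14th: 11648 + 918 = 12566
15th: 12566 + 918 = 13484
16th: 13484 + 918 = 14402
17th: 14402 + 918 = 15320
18th: 15320 + 918 = 16238
19th: 16238 + 918 = 17156
20th: 17156 + 918 = 18074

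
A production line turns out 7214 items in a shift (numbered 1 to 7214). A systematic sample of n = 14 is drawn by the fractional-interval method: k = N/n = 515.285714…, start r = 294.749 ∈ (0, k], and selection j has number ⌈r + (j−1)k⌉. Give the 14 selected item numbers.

295, 811, 1326, 1841, 2356, 2872, 3387, 3902, 4418, 4933, 5448, 5963, 6479, 6994

j=1: r + 0k = 294.749 → ⌈·⌉ = 295
j=2: r + 1k = 810.034714… → ⌈·⌉ = 811
j=3: r + 2k = 1325.320428… → ⌈·⌉ = 1326
j=4: r + 3k = 1840.606142… → ⌈·⌉ = 1841
j=5: r + 4k = 2355.891857… → ⌈·⌉ = 2356
j=6: r + 5k = 2871.177571… → ⌈·⌉ = 2872
j=7: r + 6k = 3386.463285… → ⌈·⌉ = 3387
j=8: r + 7k = 3901.749 → ⌈·⌉ = 3902
j=9: r + 8k = 4417.034714… → ⌈·⌉ = 4418
j=10: r + 9k = 4932.320428… → ⌈·⌉ = 4933
j=11: r + 10k = 5447.606142… → ⌈·⌉ = 5448
j=12: r + 11k = 5962.891857… → ⌈·⌉ = 5963
j=13: r + 12k = 6478.177571… → ⌈·⌉ = 6479
j=14: r + 13k = 6993.463285… → ⌈·⌉ = 6994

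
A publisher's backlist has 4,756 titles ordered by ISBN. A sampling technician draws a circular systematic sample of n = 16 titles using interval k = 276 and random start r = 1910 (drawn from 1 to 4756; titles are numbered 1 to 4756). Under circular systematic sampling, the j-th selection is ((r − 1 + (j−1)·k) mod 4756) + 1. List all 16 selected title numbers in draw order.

1910, 2186, 2462, 2738, 3014, 3290, 3566, 3842, 4118, 4394, 4670, 190, 466, 742, 1018, 1294

Selection 1: 1910
Selection 2: 1910 + 276 = 2186
Selection 3: 2186 + 276 = 2462
Selection 4: 2462 + 276 = 2738
Selection 5: 2738 + 276 = 3014
Selection 6: 3014 + 276 = 3290
Selection 7: 3290 + 276 = 3566
Selection 8: 3566 + 276 = 3842
Selection 9: 3842 + 276 = 4118
Selection 10: 4118 + 276 = 4394
Selection 11: 4394 + 276 = 4670
Selection 12: 4670 + 276 = 4946 → 4946 − 4756 = 190
Selection 13: 190 + 276 = 466
Selection 14: 466 + 276 = 742
Selection 15: 742 + 276 = 1018
Selection 16: 1018 + 276 = 1294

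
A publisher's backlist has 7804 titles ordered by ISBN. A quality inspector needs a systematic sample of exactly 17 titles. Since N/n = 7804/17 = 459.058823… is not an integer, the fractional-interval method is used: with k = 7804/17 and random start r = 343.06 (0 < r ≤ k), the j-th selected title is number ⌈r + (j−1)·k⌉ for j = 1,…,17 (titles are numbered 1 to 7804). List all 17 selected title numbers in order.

344, 803, 1262, 1721, 2180, 2639, 3098, 3557, 4016, 4475, 4934, 5393, 5852, 6311, 6770, 7229, 7689

j=1: r + 0k = 343.06 → ⌈·⌉ = 344
j=2: r + 1k = 802.118823… → ⌈·⌉ = 803
j=3: r + 2k = 1261.177647… → ⌈·⌉ = 1262
j=4: r + 3k = 1720.236470… → ⌈·⌉ = 1721
j=5: r + 4k = 2179.295294… → ⌈·⌉ = 2180
j=6: r + 5k = 2638.354117… → ⌈·⌉ = 2639
j=7: r + 6k = 3097.412941… → ⌈·⌉ = 3098
j=8: r + 7k = 3556.471764… → ⌈·⌉ = 3557
j=9: r + 8k = 4015.530588… → ⌈·⌉ = 4016
j=10: r + 9k = 4474.589411… → ⌈·⌉ = 4475
j=11: r + 10k = 4933.648235… → ⌈·⌉ = 4934
j=12: r + 11k = 5392.707058… → ⌈·⌉ = 5393
j=13: r + 12k = 5851.765882… → ⌈·⌉ = 5852
j=14: r + 13k = 6310.824705… → ⌈·⌉ = 6311
j=15: r + 14k = 6769.883529… → ⌈·⌉ = 6770
j=16: r + 15k = 7228.942352… → ⌈·⌉ = 7229
j=17: r + 16k = 7688.001176… → ⌈·⌉ = 7689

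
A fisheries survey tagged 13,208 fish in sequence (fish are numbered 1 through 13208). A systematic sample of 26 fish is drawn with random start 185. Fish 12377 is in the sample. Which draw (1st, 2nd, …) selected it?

k = 13208/26 = 508
position = (12377 − 185)/508 + 1 = 12192/508 + 1 = 24 + 1 = 25

25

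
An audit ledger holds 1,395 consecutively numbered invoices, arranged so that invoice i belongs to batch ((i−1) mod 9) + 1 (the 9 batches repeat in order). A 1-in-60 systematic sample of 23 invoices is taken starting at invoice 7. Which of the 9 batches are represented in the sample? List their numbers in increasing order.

1, 4, 7

Consecutive selections differ by k = 60, so their batch numbers differ by 60 mod 9 = 6.
gcd(60, 9) = 3, so the sample visits 9/3 = 3 distinct residues mod 9.
Start 7 is batch 7; the batches hit are 1, 4, 7.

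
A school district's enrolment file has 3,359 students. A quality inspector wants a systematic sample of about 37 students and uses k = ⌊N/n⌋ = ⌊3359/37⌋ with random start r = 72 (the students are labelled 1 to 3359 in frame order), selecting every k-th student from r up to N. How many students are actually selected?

37

k = ⌊3359/37⌋ = 90
Achieved size = ⌊(3359 − 72)/90⌋ + 1 = ⌊3287/90⌋ + 1 = 36 + 1 = 37
(last selection: 72 + 36×90 = 3312 ≤ 3359; next would be 3402 > 3359)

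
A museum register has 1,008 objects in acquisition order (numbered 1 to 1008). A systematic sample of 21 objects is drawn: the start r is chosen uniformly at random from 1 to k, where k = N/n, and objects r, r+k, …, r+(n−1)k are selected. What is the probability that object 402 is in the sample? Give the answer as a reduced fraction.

1/48

k = 1008/21 = 48.
Object 402 is selected iff r ≡ 402 (mod 48); exactly one such r in {1,…,48}.
Inclusion probability = 1/48.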